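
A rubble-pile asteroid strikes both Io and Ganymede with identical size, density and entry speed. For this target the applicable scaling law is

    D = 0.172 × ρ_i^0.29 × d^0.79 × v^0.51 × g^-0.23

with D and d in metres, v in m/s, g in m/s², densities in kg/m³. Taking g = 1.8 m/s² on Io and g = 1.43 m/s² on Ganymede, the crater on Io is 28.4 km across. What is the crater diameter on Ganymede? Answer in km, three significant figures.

D ≈ 29.9 km

All impactor-dependent factors cancel in the ratio, leaving D_Ganymede/D_Io = (g_Ganymede/g_Io)^-0.23.
(1.43/1.8)^-0.23 = 0.7944^-0.23 = 1.054
D_Ganymede = 1.054 × 28.4 km = 29.9 km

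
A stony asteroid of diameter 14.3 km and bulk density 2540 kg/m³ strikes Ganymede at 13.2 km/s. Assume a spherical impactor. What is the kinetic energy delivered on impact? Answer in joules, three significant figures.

d = 14300 m; v = 13200 m/s.
Mass m = (π/6) ρ d³ = (π/6) × 2540 × (14300)³ = 3.889 × 10^15 kg
E = ½ m v² = 0.5 × 3.889 × 10^15 × (13200)² = 3.388 × 10^23 J

E ≈ 3.39 × 10^23 J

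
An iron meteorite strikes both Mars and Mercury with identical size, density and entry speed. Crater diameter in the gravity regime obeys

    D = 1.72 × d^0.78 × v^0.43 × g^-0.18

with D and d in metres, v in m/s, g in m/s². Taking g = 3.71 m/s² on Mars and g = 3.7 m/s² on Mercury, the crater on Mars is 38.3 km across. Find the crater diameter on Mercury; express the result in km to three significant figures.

All impactor-dependent factors cancel in the ratio, leaving D_Mercury/D_Mars = (g_Mercury/g_Mars)^-0.18.
(3.7/3.71)^-0.18 = 0.9973^-0.18 = 1.000
D_Mercury = 1.000 × 38.3 km = 38.3 km

D ≈ 38.3 km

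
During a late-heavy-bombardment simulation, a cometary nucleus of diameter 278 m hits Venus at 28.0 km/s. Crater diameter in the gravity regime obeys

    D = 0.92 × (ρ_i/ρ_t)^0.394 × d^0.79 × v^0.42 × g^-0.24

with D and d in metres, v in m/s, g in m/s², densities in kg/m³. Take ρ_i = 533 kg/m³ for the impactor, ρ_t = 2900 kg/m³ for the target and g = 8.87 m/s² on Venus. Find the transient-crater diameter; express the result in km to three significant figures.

In SI units: v = 28000 m/s.
(ρ_i/ρ_t)^0.394 = (533/2900)^0.394 = 0.5130
d^0.79 = 278^0.79 = 85.27
v^0.42 = 28000^0.42 = 73.76
g^-0.24 = 8.87^-0.24 = 0.5922
D = 0.92 × 0.5130 × 85.27 × 73.76 × 0.5922 = 1758 m
   = 1.758 km

D ≈ 1.76 km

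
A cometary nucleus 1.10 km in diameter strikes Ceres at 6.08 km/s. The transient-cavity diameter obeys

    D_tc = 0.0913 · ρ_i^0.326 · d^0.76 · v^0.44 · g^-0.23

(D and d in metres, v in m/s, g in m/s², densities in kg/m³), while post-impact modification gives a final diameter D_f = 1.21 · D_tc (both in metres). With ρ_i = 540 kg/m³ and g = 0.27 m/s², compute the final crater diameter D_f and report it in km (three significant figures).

In SI: d = 1100 m, v = 6080 m/s.
ρ_i^0.326 = 540^0.326 = 7.776
d^0.76 = 1100^0.76 = 204.9
v^0.44 = 6080^0.44 = 46.23
g^-0.23 = 0.27^-0.23 = 1.351
D_tc = 0.0913 × 7.776 × 204.9 × 46.23 × 1.351 = 9085 m
D_f = 1.21 × 9085 = 10993 m
     = 10.99 km

D_f ≈ 11.0 km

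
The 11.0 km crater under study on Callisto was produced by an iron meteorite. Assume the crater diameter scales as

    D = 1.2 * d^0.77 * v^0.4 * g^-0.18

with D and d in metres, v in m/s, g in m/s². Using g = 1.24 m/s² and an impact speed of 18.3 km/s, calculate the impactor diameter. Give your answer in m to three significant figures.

d ≈ 898 m

Rearranging for d: d = [D / (1.2 · 18300^0.4 · 1.24^-0.18)]^(1/0.77).
D = 11000 m.
18300^0.4 = 50.70
1.24^-0.18 = 0.9620
Denominator = 1.2 × 50.70 × 0.9620 = 58.53
D / 58.53 = 11000 / 58.53 = 187.9
d = 187.9^(1/0.77) = 187.9^1.2987 = 897.7 m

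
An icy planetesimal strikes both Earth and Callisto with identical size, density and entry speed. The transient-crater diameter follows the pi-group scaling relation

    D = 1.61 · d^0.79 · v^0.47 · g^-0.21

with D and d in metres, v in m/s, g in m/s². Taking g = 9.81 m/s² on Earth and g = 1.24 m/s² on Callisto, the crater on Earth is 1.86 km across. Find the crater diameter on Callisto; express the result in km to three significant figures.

All impactor-dependent factors cancel in the ratio, leaving D_Callisto/D_Earth = (g_Callisto/g_Earth)^-0.21.
(1.24/9.81)^-0.21 = 0.1264^-0.21 = 1.544
D_Callisto = 1.544 × 1.86 km = 2.87 km

D ≈ 2.87 km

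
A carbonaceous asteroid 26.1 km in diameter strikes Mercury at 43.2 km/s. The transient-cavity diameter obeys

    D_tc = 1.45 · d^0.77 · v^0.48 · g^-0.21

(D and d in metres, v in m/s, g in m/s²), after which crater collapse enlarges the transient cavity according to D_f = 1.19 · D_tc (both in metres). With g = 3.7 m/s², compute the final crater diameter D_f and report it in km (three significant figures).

D_f ≈ 554 km

In SI: d = 26100 m, v = 43200 m/s.
d^0.77 = 26100^0.77 = 2517
v^0.48 = 43200^0.48 = 167.9
g^-0.21 = 3.7^-0.21 = 0.7598
D_tc = 1.45 × 2517 × 167.9 × 0.7598 = 4.656 × 10^5 m
D_f = 1.19 × 4.656 × 10^5 = 5.541 × 10^5 m
     = 554.1 km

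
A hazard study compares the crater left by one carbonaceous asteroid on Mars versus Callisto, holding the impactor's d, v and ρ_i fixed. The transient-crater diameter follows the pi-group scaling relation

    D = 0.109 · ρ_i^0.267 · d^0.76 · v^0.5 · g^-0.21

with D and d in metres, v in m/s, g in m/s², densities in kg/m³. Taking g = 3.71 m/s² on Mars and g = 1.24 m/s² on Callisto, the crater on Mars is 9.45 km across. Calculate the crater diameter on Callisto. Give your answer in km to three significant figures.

All impactor-dependent factors cancel in the ratio, leaving D_Callisto/D_Mars = (g_Callisto/g_Mars)^-0.21.
(1.24/3.71)^-0.21 = 0.3342^-0.21 = 1.259
D_Callisto = 1.259 × 9.45 km = 11.9 km

D ≈ 11.9 km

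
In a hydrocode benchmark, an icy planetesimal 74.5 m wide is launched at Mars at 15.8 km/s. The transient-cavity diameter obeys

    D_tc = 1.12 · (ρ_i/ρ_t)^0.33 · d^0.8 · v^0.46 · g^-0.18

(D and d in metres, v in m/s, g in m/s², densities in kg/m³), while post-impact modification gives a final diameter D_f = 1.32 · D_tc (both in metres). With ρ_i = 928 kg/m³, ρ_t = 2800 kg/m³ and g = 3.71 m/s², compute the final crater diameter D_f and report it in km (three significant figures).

v = 15800 m/s.
(ρ_i/ρ_t)^0.33 = (928/2800)^0.33 = 0.6946
d^0.8 = 74.5^0.8 = 31.46
v^0.46 = 15800^0.46 = 85.39
g^-0.18 = 3.71^-0.18 = 0.7898
D_tc = 1.12 × 0.6946 × 31.46 × 85.39 × 0.7898 = 1651 m
D_f = 1.32 × 1651 = 2179 m
     = 2.179 km

D_f ≈ 2.18 km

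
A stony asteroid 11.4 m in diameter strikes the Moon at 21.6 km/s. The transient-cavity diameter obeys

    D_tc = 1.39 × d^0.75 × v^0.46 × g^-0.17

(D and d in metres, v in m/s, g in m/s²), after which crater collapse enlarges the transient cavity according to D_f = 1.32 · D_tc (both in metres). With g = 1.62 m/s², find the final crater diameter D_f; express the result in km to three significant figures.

D_f ≈ 1.03 km

v = 21600 m/s.
d^0.75 = 11.4^0.75 = 6.204
v^0.46 = 21600^0.46 = 98.59
g^-0.17 = 1.62^-0.17 = 0.9213
D_tc = 1.39 × 6.204 × 98.59 × 0.9213 = 783.3 m
D_f = 1.32 × 783.3 = 1034 m
     = 1.034 km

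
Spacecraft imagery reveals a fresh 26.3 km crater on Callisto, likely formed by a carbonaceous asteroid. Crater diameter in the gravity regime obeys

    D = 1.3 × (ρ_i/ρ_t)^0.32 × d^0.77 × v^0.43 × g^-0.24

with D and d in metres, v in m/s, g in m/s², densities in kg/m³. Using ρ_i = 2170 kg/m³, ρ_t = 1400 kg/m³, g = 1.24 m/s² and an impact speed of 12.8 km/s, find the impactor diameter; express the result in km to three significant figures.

d ≈ 1.77 km

Rearranging for d: d = [D / (1.3 · (2170/1400)^0.32 · 12800^0.43 · 1.24^-0.24)]^(1/0.77).
D = 26300 m.
(2170/1400)^0.32 = 1.151
12800^0.43 = 58.36
1.24^-0.24 = 0.9497
Denominator = 1.3 × 1.151 × 58.36 × 0.9497 = 82.93
D / 82.93 = 26300 / 82.93 = 317.1
d = 317.1^(1/0.77) = 317.1^1.2987 = 1771 m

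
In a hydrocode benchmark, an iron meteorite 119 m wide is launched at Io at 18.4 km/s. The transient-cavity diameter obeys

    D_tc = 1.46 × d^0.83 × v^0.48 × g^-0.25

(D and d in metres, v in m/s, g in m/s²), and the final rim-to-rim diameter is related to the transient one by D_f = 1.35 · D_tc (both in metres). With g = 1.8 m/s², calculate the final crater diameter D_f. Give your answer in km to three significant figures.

v = 18400 m/s.
d^0.83 = 119^0.83 = 52.81
v^0.48 = 18400^0.48 = 111.5
g^-0.25 = 1.8^-0.25 = 0.8633
D_tc = 1.46 × 52.81 × 111.5 × 0.8633 = 7422 m
D_f = 1.35 × 7422 = 10020 m
     = 10.02 km

D_f ≈ 10.0 km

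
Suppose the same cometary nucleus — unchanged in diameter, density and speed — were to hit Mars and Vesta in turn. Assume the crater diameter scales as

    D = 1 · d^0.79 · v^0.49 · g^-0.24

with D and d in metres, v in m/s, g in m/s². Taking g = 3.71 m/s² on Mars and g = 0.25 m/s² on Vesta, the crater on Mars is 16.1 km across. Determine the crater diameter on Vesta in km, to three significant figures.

D ≈ 30.8 km

All impactor-dependent factors cancel in the ratio, leaving D_Vesta/D_Mars = (g_Vesta/g_Mars)^-0.24.
(0.25/3.71)^-0.24 = 0.06739^-0.24 = 1.910
D_Vesta = 1.910 × 16.1 km = 30.8 km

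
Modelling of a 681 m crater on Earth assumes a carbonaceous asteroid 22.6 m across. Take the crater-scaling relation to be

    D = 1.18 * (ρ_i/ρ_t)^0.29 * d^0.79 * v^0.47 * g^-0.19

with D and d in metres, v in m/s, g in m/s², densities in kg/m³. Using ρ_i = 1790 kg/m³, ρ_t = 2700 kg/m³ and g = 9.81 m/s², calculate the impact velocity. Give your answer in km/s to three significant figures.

v ≈ 12.9 km/s

Rearranging for v: v = [D / (1.18 · (1790/2700)^0.29 · 22.6^0.79 · 9.81^-0.19)]^(1/0.47).
(1790/2700)^0.29 = 0.8876
22.6^0.79 = 11.74
9.81^-0.19 = 0.6480
Denominator = 1.18 × 0.8876 × 11.74 × 0.6480 = 7.968
D / 7.968 = 681 / 7.968 = 85.47
v = 85.47^(1/0.47) = 85.47^2.1277 = 12892 m/s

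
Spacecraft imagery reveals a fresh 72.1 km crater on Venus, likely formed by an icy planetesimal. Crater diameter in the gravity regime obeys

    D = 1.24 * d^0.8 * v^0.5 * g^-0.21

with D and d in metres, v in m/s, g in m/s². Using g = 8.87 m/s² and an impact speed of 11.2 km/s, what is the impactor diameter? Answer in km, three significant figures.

Rearranging for d: d = [D / (1.24 · 11200^0.5 · 8.87^-0.21)]^(1/0.8).
D = 72100 m.
11200^0.5 = 105.8
8.87^-0.21 = 0.6323
Denominator = 1.24 × 105.8 × 0.6323 = 82.95
D / 82.95 = 72100 / 82.95 = 869.2
d = 869.2^(1/0.8) = 869.2^1.25 = 4720 m

d ≈ 4.72 km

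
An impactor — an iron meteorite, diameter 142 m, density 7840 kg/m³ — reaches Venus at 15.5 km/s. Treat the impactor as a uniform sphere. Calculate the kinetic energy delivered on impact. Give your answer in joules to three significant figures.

v = 15500 m/s.
Mass m = (π/6) ρ d³ = (π/6) × 7840 × (142)³ = 1.175 × 10^10 kg
E = ½ m v² = 0.5 × 1.175 × 10^10 × (15500)² = 1.411 × 10^18 J

E ≈ 1.41 × 10^18 J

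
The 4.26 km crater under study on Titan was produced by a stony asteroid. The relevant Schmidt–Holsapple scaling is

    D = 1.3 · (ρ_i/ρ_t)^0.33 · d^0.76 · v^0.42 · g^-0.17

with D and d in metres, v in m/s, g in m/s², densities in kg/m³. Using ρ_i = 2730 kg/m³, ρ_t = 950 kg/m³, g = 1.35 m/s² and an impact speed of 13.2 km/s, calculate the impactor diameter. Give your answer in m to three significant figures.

d ≈ 151 m

Rearranging for d: d = [D / (1.3 · (2730/950)^0.33 · 13200^0.42 · 1.35^-0.17)]^(1/0.76).
D = 4260 m.
(2730/950)^0.33 = 1.417
13200^0.42 = 53.78
1.35^-0.17 = 0.9503
Denominator = 1.3 × 1.417 × 53.78 × 0.9503 = 94.14
D / 94.14 = 4260 / 94.14 = 45.25
d = 45.25^(1/0.76) = 45.25^1.3158 = 150.8 m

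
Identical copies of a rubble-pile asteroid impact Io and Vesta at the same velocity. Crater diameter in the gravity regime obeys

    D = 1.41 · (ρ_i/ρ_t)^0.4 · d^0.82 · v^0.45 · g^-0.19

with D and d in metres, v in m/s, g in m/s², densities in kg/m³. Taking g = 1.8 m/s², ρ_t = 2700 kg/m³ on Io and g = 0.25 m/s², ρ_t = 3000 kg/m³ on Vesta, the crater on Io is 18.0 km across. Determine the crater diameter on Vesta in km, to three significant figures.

D ≈ 25.1 km

The impactor-only factors (d, v, ρ_i) cancel in the ratio, leaving D_Vesta/D_Io = (g_Vesta/g_Io)^-0.19 · (ρ_t,Io/ρ_t,Vesta)^0.4.
(0.25/1.8)^-0.19 = 0.1389^-0.19 = 1.455
(2700/3000)^0.4 = 0.9000^0.4 = 0.9587
Ratio = 1.455 × 0.9587 = 1.395
D_Vesta = 1.395 × 18.0 km = 25.1 km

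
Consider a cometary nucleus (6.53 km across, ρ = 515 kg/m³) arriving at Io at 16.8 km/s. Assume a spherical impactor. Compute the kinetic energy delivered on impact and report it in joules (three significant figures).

E ≈ 1.06 × 10^22 J

d = 6530 m; v = 16800 m/s.
Mass m = (π/6) ρ d³ = (π/6) × 515 × (6530)³ = 7.508 × 10^13 kg
E = ½ m v² = 0.5 × 7.508 × 10^13 × (16800)² = 1.060 × 10^22 J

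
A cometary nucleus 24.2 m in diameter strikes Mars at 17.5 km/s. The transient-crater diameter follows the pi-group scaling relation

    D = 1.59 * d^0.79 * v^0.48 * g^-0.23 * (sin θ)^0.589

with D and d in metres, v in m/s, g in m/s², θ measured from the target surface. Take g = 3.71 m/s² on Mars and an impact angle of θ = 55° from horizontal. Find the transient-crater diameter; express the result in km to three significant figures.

D ≈ 1.41 km

In SI units: v = 17500 m/s.
d^0.79 = 24.2^0.79 = 12.39
v^0.48 = 17500^0.48 = 108.8
g^-0.23 = 3.71^-0.23 = 0.7397
(sin 55°)^0.589 = 0.8192^0.589 = 0.8892
D = 1.59 × 12.39 × 108.8 × 0.7397 × 0.8892 = 1410 m
   = 1.410 km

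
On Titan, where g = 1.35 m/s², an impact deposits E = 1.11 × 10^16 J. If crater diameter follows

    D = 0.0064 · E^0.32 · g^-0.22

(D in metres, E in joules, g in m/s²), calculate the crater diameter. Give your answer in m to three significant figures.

D ≈ 817 m

E^0.32 = (1.11 × 10^16)^0.32 = 1.363 × 10^5
g^-0.22 = 1.35^-0.22 = 0.9361
D = 0.0064 × 1.363 × 10^5 × 0.9361 = 816.6 m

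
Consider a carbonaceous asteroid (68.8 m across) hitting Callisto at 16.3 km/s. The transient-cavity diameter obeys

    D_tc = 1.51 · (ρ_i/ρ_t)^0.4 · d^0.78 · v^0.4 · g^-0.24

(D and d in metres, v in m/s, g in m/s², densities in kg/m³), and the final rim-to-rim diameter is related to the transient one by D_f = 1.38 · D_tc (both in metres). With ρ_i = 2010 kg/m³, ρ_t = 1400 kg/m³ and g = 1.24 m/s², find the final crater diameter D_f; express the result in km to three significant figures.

v = 16300 m/s.
(ρ_i/ρ_t)^0.4 = (2010/1400)^0.4 = 1.156
d^0.78 = 68.8^0.78 = 27.12
v^0.4 = 16300^0.4 = 48.40
g^-0.24 = 1.24^-0.24 = 0.9497
D_tc = 1.51 × 1.156 × 27.12 × 48.40 × 0.9497 = 2176 m
D_f = 1.38 × 2176 = 3003 m
     = 3.003 km

D_f ≈ 3.00 km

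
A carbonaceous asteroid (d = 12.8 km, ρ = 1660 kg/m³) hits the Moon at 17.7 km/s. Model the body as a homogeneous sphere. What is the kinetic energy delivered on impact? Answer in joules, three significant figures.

d = 12800 m; v = 17700 m/s.
Mass m = (π/6) ρ d³ = (π/6) × 1660 × (12800)³ = 1.823 × 10^15 kg
E = ½ m v² = 0.5 × 1.823 × 10^15 × (17700)² = 2.856 × 10^23 J

E ≈ 2.86 × 10^23 J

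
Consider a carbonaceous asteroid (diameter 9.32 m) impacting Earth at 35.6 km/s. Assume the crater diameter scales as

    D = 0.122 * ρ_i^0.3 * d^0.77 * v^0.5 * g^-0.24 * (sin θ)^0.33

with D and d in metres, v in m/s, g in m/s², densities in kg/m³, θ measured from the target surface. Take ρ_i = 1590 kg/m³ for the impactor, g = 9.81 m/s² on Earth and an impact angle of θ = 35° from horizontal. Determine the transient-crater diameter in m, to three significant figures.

D ≈ 564 m

In SI units: v = 35600 m/s.
ρ_i^0.3 = 1590^0.3 = 9.129
d^0.77 = 9.32^0.77 = 5.578
v^0.5 = 35600^0.5 = 188.7
g^-0.24 = 9.81^-0.24 = 0.5781
(sin 35°)^0.33 = 0.5736^0.33 = 0.8324
D = 0.122 × 9.129 × 5.578 × 188.7 × 0.5781 × 0.8324 = 564.1 m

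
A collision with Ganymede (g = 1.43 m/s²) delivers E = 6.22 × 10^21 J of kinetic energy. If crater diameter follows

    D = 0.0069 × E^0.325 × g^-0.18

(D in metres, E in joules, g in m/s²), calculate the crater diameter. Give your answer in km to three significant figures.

E^0.325 = (6.22 × 10^21)^0.325 = 1.211 × 10^7
g^-0.18 = 1.43^-0.18 = 0.9376
D = 0.0069 × 1.211 × 10^7 × 0.9376 = 78345 m
   = 78.34 km

D ≈ 78.3 km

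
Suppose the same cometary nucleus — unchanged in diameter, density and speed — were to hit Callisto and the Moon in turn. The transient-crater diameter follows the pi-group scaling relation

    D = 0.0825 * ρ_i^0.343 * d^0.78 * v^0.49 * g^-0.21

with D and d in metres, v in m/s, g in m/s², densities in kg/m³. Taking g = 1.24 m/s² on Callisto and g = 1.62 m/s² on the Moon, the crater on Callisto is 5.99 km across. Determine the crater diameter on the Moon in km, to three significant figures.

All impactor-dependent factors cancel in the ratio, leaving D_Moon/D_Callisto = (g_Moon/g_Callisto)^-0.21.
(1.62/1.24)^-0.21 = 1.306^-0.21 = 0.9455
D_Moon = 0.9455 × 5.99 km = 5.66 km

D ≈ 5.66 km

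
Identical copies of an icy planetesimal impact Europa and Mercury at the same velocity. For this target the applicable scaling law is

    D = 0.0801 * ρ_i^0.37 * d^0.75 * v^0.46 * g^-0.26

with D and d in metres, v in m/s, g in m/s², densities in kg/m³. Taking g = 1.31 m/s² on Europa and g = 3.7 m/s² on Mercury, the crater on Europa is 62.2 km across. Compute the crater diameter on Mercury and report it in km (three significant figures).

D ≈ 47.5 km

All impactor-dependent factors cancel in the ratio, leaving D_Mercury/D_Europa = (g_Mercury/g_Europa)^-0.26.
(3.7/1.31)^-0.26 = 2.824^-0.26 = 0.7634
D_Mercury = 0.7634 × 62.2 km = 47.5 km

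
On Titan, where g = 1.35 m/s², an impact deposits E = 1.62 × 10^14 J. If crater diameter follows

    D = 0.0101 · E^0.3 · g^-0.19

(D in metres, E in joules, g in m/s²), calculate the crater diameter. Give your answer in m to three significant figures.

D ≈ 175 m

E^0.3 = (1.62 × 10^14)^0.3 = 1.832 × 10^4
g^-0.19 = 1.35^-0.19 = 0.9446
D = 0.0101 × 1.832 × 10^4 × 0.9446 = 174.8 m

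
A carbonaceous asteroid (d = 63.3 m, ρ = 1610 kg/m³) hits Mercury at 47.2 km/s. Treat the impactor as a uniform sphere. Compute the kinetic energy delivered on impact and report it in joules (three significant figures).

E ≈ 2.38 × 10^17 J

v = 47200 m/s.
Mass m = (π/6) ρ d³ = (π/6) × 1610 × (63.3)³ = 2.138 × 10^8 kg
E = ½ m v² = 0.5 × 2.138 × 10^8 × (47200)² = 2.382 × 10^17 J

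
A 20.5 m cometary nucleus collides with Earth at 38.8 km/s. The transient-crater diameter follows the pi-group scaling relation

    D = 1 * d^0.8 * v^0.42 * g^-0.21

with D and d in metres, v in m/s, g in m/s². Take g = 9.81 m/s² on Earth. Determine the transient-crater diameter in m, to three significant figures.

D ≈ 587 m

In SI units: v = 38800 m/s.
d^0.8 = 20.5^0.8 = 11.20
v^0.42 = 38800^0.42 = 84.59
g^-0.21 = 9.81^-0.21 = 0.6191
D = 1 × 11.20 × 84.59 × 0.6191 = 586.5 m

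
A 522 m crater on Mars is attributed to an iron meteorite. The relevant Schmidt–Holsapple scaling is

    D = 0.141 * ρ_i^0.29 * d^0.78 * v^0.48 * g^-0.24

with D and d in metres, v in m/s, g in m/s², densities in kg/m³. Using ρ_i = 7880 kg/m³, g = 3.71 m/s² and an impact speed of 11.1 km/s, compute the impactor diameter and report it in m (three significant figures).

d ≈ 6.49 m

Rearranging for d: d = [D / (0.141 · 7880^0.29 · 11100^0.48 · 3.71^-0.24)]^(1/0.78).
7880^0.29 = 13.49
11100^0.48 = 87.45
3.71^-0.24 = 0.7300
Denominator = 0.141 × 13.49 × 87.45 × 0.7300 = 121.4
D / 121.4 = 522 / 121.4 = 4.300
d = 4.300^(1/0.78) = 4.300^1.2821 = 6.489 m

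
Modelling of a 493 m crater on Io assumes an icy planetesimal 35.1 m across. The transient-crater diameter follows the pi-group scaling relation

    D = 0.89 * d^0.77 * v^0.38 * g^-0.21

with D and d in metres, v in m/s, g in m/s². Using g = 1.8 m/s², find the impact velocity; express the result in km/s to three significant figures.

v ≈ 17.0 km/s

Rearranging for v: v = [D / (0.89 · 35.1^0.77 · 1.8^-0.21)]^(1/0.38).
35.1^0.77 = 15.48
1.8^-0.21 = 0.8839
Denominator = 0.89 × 15.48 × 0.8839 = 12.18
D / 12.18 = 493 / 12.18 = 40.48
v = 40.48^(1/0.38) = 40.48^2.6316 = 16967 m/s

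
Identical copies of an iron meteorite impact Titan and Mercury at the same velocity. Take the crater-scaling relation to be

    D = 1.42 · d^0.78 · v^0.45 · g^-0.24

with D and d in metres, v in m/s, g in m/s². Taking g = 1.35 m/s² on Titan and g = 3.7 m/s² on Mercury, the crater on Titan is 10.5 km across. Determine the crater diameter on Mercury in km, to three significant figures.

All impactor-dependent factors cancel in the ratio, leaving D_Mercury/D_Titan = (g_Mercury/g_Titan)^-0.24.
(3.7/1.35)^-0.24 = 2.741^-0.24 = 0.7851
D_Mercury = 0.7851 × 10.5 km = 8.24 km

D ≈ 8.24 km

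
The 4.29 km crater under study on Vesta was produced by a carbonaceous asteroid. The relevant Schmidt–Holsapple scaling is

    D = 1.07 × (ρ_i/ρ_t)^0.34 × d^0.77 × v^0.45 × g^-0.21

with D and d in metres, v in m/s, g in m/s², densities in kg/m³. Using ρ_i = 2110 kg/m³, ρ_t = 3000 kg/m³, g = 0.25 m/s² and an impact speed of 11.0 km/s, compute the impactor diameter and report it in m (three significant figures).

d ≈ 166 m

Rearranging for d: d = [D / (1.07 · (2110/3000)^0.34 · 11000^0.45 · 0.25^-0.21)]^(1/0.77).
D = 4290 m.
(2110/3000)^0.34 = 0.8872
11000^0.45 = 65.86
0.25^-0.21 = 1.338
Denominator = 1.07 × 0.8872 × 65.86 × 1.338 = 83.65
D / 83.65 = 4290 / 83.65 = 51.29
d = 51.29^(1/0.77) = 51.29^1.2987 = 166.3 m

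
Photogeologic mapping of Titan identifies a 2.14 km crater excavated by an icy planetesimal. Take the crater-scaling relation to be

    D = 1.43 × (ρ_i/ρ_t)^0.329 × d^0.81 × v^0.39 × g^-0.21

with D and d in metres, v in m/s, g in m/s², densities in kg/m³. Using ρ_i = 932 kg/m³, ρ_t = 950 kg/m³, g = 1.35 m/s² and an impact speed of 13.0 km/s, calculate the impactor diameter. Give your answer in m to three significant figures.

d ≈ 94.7 m

Rearranging for d: d = [D / (1.43 · (932/950)^0.329 · 13000^0.39 · 1.35^-0.21)]^(1/0.81).
D = 2140 m.
(932/950)^0.329 = 0.9937
13000^0.39 = 40.22
1.35^-0.21 = 0.9389
Denominator = 1.43 × 0.9937 × 40.22 × 0.9389 = 53.66
D / 53.66 = 2140 / 53.66 = 39.88
d = 39.88^(1/0.81) = 39.88^1.2346 = 94.69 m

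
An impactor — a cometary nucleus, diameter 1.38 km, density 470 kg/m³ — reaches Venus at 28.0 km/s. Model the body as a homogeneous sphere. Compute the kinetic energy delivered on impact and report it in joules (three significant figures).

E ≈ 2.54 × 10^20 J

d = 1380 m; v = 28000 m/s.
Mass m = (π/6) ρ d³ = (π/6) × 470 × (1380)³ = 6.467 × 10^11 kg
E = ½ m v² = 0.5 × 6.467 × 10^11 × (28000)² = 2.535 × 10^20 J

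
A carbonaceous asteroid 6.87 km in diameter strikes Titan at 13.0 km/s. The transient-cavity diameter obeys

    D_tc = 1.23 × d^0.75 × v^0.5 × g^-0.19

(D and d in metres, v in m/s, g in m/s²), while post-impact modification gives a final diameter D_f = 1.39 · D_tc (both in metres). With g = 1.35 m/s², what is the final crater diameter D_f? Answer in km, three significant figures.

In SI: d = 6870 m, v = 13000 m/s.
d^0.75 = 6870^0.75 = 754.6
v^0.5 = 13000^0.5 = 114.0
g^-0.19 = 1.35^-0.19 = 0.9446
D_tc = 1.23 × 754.6 × 114.0 × 0.9446 = 99950 m
D_f = 1.39 × 99950 = 1.389 × 10^5 m
     = 138.9 km

D_f ≈ 139 km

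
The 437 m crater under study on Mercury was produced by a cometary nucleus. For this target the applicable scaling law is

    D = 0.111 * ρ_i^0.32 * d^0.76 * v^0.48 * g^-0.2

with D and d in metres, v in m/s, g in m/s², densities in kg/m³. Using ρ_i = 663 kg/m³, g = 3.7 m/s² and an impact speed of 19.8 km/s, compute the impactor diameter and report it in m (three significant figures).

d ≈ 9.51 m

Rearranging for d: d = [D / (0.111 · 663^0.32 · 19800^0.48 · 3.7^-0.2)]^(1/0.76).
663^0.32 = 7.996
19800^0.48 = 115.5
3.7^-0.2 = 0.7698
Denominator = 0.111 × 7.996 × 115.5 × 0.7698 = 78.91
D / 78.91 = 437 / 78.91 = 5.538
d = 5.538^(1/0.76) = 5.538^1.3158 = 9.508 m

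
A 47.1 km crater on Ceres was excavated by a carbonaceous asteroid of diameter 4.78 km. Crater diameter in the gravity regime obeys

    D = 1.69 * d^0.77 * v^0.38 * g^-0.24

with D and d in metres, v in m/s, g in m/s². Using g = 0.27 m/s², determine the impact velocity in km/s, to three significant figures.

Rearranging for v: v = [D / (1.69 · 4780^0.77 · 0.27^-0.24)]^(1/0.38).
D = 47100 m.
4780^0.77 = 681.0
0.27^-0.24 = 1.369
Denominator = 1.69 × 681.0 × 1.369 = 1576
D / 1576 = 47100 / 1576 = 29.89
v = 29.89^(1/0.38) = 29.89^2.6316 = 7638 m/s

v ≈ 7.64 km/s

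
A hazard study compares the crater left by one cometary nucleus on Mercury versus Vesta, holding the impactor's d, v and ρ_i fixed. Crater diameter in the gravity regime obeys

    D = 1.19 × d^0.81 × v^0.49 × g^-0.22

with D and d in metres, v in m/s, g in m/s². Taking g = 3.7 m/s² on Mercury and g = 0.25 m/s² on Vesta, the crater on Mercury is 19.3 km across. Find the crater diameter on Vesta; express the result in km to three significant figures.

All impactor-dependent factors cancel in the ratio, leaving D_Vesta/D_Mercury = (g_Vesta/g_Mercury)^-0.22.
(0.25/3.7)^-0.22 = 0.06757^-0.22 = 1.809
D_Vesta = 1.809 × 19.3 km = 34.9 km

D ≈ 34.9 km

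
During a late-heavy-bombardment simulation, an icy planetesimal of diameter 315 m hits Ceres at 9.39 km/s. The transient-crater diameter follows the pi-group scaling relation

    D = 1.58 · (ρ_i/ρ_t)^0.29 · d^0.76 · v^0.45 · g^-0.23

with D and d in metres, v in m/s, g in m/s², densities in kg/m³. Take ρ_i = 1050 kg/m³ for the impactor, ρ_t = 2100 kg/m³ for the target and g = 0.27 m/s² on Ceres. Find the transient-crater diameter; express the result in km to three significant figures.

In SI units: v = 9390 m/s.
(ρ_i/ρ_t)^0.29 = (1050/2100)^0.29 = 0.8179
d^0.76 = 315^0.76 = 79.20
v^0.45 = 9390^0.45 = 61.33
g^-0.23 = 0.27^-0.23 = 1.351
D = 1.58 × 0.8179 × 79.20 × 61.33 × 1.351 = 8480 m
   = 8.480 km

D ≈ 8.48 km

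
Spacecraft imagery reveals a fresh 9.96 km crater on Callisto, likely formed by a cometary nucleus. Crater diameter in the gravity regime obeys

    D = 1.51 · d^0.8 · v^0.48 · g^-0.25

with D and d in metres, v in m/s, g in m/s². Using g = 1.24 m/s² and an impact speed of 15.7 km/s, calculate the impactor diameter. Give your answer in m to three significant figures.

Rearranging for d: d = [D / (1.51 · 15700^0.48 · 1.24^-0.25)]^(1/0.8).
D = 9960 m.
15700^0.48 = 103.3
1.24^-0.25 = 0.9476
Denominator = 1.51 × 103.3 × 0.9476 = 147.8
D / 147.8 = 9960 / 147.8 = 67.39
d = 67.39^(1/0.8) = 67.39^1.25 = 193.1 m

d ≈ 193 m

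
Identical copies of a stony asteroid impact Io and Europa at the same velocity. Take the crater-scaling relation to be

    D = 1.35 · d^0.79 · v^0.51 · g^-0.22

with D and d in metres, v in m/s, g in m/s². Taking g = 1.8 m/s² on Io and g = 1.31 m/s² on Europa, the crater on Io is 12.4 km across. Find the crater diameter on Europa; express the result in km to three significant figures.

All impactor-dependent factors cancel in the ratio, leaving D_Europa/D_Io = (g_Europa/g_Io)^-0.22.
(1.31/1.8)^-0.22 = 0.7278^-0.22 = 1.072
D_Europa = 1.072 × 12.4 km = 13.3 km

D ≈ 13.3 km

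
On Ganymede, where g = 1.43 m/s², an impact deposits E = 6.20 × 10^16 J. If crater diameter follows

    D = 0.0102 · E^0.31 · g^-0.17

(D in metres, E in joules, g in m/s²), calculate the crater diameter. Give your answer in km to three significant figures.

D ≈ 1.54 km

E^0.31 = (6.20 × 10^16)^0.31 = 1.606 × 10^5
g^-0.17 = 1.43^-0.17 = 0.9410
D = 0.0102 × 1.606 × 10^5 × 0.9410 = 1541 m
   = 1.541 km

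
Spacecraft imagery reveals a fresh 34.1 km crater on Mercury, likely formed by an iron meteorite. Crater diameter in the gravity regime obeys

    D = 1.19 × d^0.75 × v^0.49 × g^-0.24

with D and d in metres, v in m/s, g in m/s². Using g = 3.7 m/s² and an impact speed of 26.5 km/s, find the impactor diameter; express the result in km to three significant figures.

Rearranging for d: d = [D / (1.19 · 26500^0.49 · 3.7^-0.24)]^(1/0.75).
D = 34100 m.
26500^0.49 = 147.0
3.7^-0.24 = 0.7305
Denominator = 1.19 × 147.0 × 0.7305 = 127.8
D / 127.8 = 34100 / 127.8 = 266.8
d = 266.8^(1/0.75) = 266.8^1.3333 = 1717 m

d ≈ 1.72 km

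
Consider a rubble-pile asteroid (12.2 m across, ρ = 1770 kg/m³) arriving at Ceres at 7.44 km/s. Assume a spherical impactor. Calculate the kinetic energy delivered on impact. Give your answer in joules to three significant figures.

E ≈ 4.66 × 10^13 J

v = 7440 m/s.
Mass m = (π/6) ρ d³ = (π/6) × 1770 × (12.2)³ = 1.683 × 10^6 kg
E = ½ m v² = 0.5 × 1.683 × 10^6 × (7440)² = 4.658 × 10^13 J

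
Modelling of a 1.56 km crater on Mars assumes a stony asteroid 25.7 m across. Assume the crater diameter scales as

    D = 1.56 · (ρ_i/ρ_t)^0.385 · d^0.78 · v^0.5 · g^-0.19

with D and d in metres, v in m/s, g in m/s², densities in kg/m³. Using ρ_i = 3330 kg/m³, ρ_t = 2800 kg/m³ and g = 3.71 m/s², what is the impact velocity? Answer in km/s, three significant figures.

v ≈ 9.10 km/s

Rearranging for v: v = [D / (1.56 · (3330/2800)^0.385 · 25.7^0.78 · 3.71^-0.19)]^(1/0.5).
D = 1560 m.
(3330/2800)^0.385 = 1.069
25.7^0.78 = 12.58
3.71^-0.19 = 0.7795
Denominator = 1.56 × 1.069 × 12.58 × 0.7795 = 16.35
D / 16.35 = 1560 / 16.35 = 95.41
v = 95.41^(1/0.5) = 95.41^2 = 9103 m/s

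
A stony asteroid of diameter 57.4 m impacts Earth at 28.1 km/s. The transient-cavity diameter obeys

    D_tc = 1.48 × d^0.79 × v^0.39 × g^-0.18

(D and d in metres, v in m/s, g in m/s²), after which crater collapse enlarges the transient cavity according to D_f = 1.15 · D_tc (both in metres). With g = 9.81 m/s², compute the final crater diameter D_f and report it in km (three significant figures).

D_f ≈ 1.50 km

v = 28100 m/s.
d^0.79 = 57.4^0.79 = 24.52
v^0.39 = 28100^0.39 = 54.32
g^-0.18 = 9.81^-0.18 = 0.6630
D_tc = 1.48 × 24.52 × 54.32 × 0.6630 = 1307 m
D_f = 1.15 × 1307 = 1503 m
     = 1.503 km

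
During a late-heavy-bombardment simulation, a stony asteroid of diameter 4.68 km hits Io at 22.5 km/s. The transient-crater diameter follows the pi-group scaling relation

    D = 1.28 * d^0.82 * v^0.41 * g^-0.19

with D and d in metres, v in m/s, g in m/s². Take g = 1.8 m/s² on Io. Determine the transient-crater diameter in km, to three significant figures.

In SI units: d = 4680 m, v = 22500 m/s.
d^0.82 = 4680^0.82 = 1022
v^0.41 = 22500^0.41 = 60.87
g^-0.19 = 1.8^-0.19 = 0.8943
D = 1.28 × 1022 × 60.87 × 0.8943 = 71211 m
   = 71.21 km

D ≈ 71.2 km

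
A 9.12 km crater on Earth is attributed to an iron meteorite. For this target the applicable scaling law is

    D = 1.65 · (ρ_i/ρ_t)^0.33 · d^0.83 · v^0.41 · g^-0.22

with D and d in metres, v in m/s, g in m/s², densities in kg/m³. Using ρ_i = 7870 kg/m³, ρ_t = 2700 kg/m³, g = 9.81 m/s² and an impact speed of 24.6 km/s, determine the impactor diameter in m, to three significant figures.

Rearranging for d: d = [D / (1.65 · (7870/2700)^0.33 · 24600^0.41 · 9.81^-0.22)]^(1/0.83).
D = 9120 m.
(7870/2700)^0.33 = 1.423
24600^0.41 = 63.14
9.81^-0.22 = 0.6051
Denominator = 1.65 × 1.423 × 63.14 × 0.6051 = 89.71
D / 89.71 = 9120 / 89.71 = 101.7
d = 101.7^(1/0.83) = 101.7^1.2048 = 262.1 m

d ≈ 262 m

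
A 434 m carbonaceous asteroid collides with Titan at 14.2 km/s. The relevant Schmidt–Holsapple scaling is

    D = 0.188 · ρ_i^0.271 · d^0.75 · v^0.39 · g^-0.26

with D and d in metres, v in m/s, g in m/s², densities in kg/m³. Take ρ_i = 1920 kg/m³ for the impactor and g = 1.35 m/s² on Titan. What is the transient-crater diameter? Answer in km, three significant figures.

D ≈ 5.34 km

In SI units: v = 14200 m/s.
ρ_i^0.271 = 1920^0.271 = 7.758
d^0.75 = 434^0.75 = 95.09
v^0.39 = 14200^0.39 = 41.63
g^-0.26 = 1.35^-0.26 = 0.9249
D = 0.188 × 7.758 × 95.09 × 41.63 × 0.9249 = 5340 m
   = 5.340 km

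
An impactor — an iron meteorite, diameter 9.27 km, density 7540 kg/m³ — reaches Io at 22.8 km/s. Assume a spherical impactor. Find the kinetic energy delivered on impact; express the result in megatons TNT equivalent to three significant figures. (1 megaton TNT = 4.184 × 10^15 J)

d = 9270 m; v = 22800 m/s.
Mass m = (π/6) ρ d³ = (π/6) × 7540 × (9270)³ = 3.145 × 10^15 kg
E = ½ m v² = 0.5 × 3.145 × 10^15 × (22800)² = 8.174 × 10^23 J
   = 8.174 × 10^23 / 4.184×10^15 = 1.954 × 10^8 Mt

E ≈ 1.95 × 10^8 Mt TNT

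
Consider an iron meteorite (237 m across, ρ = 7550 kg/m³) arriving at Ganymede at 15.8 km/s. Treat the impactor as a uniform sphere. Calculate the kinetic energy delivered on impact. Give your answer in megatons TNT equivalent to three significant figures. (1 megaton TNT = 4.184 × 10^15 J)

v = 15800 m/s.
Mass m = (π/6) ρ d³ = (π/6) × 7550 × (237)³ = 5.262 × 10^10 kg
E = ½ m v² = 0.5 × 5.262 × 10^10 × (15800)² = 6.568 × 10^18 J
   = 6.568 × 10^18 / 4.184×10^15 = 1570 Mt

E ≈ 1570 Mt TNT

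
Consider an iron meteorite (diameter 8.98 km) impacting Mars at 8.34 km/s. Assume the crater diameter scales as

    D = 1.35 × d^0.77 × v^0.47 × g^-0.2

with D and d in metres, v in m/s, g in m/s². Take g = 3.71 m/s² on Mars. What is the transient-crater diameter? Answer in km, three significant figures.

D ≈ 80.1 km

In SI units: d = 8980 m, v = 8340 m/s.
d^0.77 = 8980^0.77 = 1107
v^0.47 = 8340^0.47 = 69.65
g^-0.2 = 3.71^-0.2 = 0.7694
D = 1.35 × 1107 × 69.65 × 0.7694 = 80086 m
   = 80.09 km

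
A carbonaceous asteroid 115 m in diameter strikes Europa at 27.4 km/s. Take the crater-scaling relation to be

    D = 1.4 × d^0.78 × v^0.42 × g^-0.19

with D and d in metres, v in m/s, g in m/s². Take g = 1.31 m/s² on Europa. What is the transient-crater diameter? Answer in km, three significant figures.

In SI units: v = 27400 m/s.
d^0.78 = 115^0.78 = 40.49
v^0.42 = 27400^0.42 = 73.09
g^-0.19 = 1.31^-0.19 = 0.9500
D = 1.4 × 40.49 × 73.09 × 0.9500 = 3936 m
   = 3.936 km

D ≈ 3.94 km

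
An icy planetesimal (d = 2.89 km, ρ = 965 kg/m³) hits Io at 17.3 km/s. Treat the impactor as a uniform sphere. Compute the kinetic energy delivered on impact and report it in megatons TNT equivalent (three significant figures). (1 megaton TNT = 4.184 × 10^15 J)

E ≈ 4.36 × 10^5 Mt TNT

d = 2890 m; v = 17300 m/s.
Mass m = (π/6) ρ d³ = (π/6) × 965 × (2890)³ = 1.220 × 10^13 kg
E = ½ m v² = 0.5 × 1.220 × 10^13 × (17300)² = 1.826 × 10^21 J
   = 1.826 × 10^21 / 4.184×10^15 = 4.364 × 10^5 Mt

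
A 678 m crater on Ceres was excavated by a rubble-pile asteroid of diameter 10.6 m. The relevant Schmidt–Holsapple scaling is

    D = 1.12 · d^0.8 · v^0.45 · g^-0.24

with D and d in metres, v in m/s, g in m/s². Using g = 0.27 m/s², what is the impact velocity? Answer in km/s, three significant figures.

v ≈ 11.4 km/s

Rearranging for v: v = [D / (1.12 · 10.6^0.8 · 0.27^-0.24)]^(1/0.45).
10.6^0.8 = 6.611
0.27^-0.24 = 1.369
Denominator = 1.12 × 6.611 × 1.369 = 10.14
D / 10.14 = 678 / 10.14 = 66.86
v = 66.86^(1/0.45) = 66.86^2.2222 = 11373 m/s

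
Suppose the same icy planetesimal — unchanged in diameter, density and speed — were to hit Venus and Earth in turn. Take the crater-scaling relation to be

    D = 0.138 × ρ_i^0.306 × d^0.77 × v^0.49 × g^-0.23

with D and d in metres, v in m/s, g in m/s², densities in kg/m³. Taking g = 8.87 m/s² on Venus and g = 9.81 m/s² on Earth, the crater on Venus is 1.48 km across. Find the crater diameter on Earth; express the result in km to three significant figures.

All impactor-dependent factors cancel in the ratio, leaving D_Earth/D_Venus = (g_Earth/g_Venus)^-0.23.
(9.81/8.87)^-0.23 = 1.106^-0.23 = 0.9771
D_Earth = 0.9771 × 1.48 km = 1.45 km

D ≈ 1.45 km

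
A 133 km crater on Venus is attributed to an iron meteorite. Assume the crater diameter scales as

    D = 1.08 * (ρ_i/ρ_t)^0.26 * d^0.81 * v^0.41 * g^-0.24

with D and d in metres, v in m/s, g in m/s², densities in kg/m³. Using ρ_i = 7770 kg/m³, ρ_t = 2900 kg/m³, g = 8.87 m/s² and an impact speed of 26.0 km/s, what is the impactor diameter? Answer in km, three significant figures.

Rearranging for d: d = [D / (1.08 · (7770/2900)^0.26 · 26000^0.41 · 8.87^-0.24)]^(1/0.81).
D = 133000 m.
(7770/2900)^0.26 = 1.292
26000^0.41 = 64.59
8.87^-0.24 = 0.5922
Denominator = 1.08 × 1.292 × 64.59 × 0.5922 = 53.37
D / 53.37 = 133000 / 53.37 = 2492
d = 2492^(1/0.81) = 2492^1.2346 = 15609 m

d ≈ 15.6 km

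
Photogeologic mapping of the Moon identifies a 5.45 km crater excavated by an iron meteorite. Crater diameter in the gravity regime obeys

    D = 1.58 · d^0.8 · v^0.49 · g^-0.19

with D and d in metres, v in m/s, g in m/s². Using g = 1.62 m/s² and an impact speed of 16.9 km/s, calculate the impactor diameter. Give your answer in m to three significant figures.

d ≈ 76.3 m

Rearranging for d: d = [D / (1.58 · 16900^0.49 · 1.62^-0.19)]^(1/0.8).
D = 5450 m.
16900^0.49 = 117.9
1.62^-0.19 = 0.9124
Denominator = 1.58 × 117.9 × 0.9124 = 170.0
D / 170.0 = 5450 / 170.0 = 32.06
d = 32.06^(1/0.8) = 32.06^1.25 = 76.29 m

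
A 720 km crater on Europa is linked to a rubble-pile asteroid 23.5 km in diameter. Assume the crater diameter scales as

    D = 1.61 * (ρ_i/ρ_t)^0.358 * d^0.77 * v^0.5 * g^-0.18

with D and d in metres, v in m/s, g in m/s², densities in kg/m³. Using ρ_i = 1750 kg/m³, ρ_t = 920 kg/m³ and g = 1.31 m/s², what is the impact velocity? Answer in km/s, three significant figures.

Rearranging for v: v = [D / (1.61 · (1750/920)^0.358 · 23500^0.77 · 1.31^-0.18)]^(1/0.5).
D = 720000 m.
(1750/920)^0.358 = 1.259
23500^0.77 = 2321
1.31^-0.18 = 0.9526
Denominator = 1.61 × 1.259 × 2321 × 0.9526 = 4482
D / 4482 = 720000 / 4482 = 160.6
v = 160.6^(1/0.5) = 160.6^2 = 25792 m/s

v ≈ 25.8 km/s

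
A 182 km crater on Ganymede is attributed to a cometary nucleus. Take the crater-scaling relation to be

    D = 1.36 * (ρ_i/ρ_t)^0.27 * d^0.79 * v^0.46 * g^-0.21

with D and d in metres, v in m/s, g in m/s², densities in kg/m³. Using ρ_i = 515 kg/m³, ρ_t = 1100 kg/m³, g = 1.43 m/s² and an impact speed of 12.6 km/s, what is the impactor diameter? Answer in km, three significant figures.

Rearranging for d: d = [D / (1.36 · (515/1100)^0.27 · 12600^0.46 · 1.43^-0.21)]^(1/0.79).
D = 182000 m.
(515/1100)^0.27 = 0.8147
12600^0.46 = 76.94
1.43^-0.21 = 0.9276
Denominator = 1.36 × 0.8147 × 76.94 × 0.9276 = 79.08
D / 79.08 = 182000 / 79.08 = 2301
d = 2301^(1/0.79) = 2301^1.2658 = 18010 m

d ≈ 18.0 km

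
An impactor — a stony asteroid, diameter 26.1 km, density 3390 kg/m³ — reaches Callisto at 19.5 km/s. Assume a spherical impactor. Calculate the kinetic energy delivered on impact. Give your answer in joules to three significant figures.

d = 26100 m; v = 19500 m/s.
Mass m = (π/6) ρ d³ = (π/6) × 3390 × (26100)³ = 3.156 × 10^16 kg
E = ½ m v² = 0.5 × 3.156 × 10^16 × (19500)² = 6.000 × 10^24 J

E ≈ 6.00 × 10^24 J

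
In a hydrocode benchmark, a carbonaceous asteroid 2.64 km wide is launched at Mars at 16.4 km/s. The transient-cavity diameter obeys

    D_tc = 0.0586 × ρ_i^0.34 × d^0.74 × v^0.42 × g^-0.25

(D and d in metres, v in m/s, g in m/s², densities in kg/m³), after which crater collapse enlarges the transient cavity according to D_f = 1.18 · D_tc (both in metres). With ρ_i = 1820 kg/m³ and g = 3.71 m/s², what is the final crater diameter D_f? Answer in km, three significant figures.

In SI: d = 2640 m, v = 16400 m/s.
ρ_i^0.34 = 1820^0.34 = 12.84
d^0.74 = 2640^0.74 = 340.4
v^0.42 = 16400^0.42 = 58.92
g^-0.25 = 3.71^-0.25 = 0.7205
D_tc = 0.0586 × 12.84 × 340.4 × 58.92 × 0.7205 = 10870 m
D_f = 1.18 × 10870 = 12827 m
     = 12.83 km

D_f ≈ 12.8 km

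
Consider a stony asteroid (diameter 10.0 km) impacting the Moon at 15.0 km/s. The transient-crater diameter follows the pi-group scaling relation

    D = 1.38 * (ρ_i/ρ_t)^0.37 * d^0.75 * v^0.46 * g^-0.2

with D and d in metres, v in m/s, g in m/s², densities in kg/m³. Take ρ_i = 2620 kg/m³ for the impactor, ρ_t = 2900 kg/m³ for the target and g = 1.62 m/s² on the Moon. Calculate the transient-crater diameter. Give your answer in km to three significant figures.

D ≈ 101 km

In SI units: d = 10000 m, v = 15000 m/s.
(ρ_i/ρ_t)^0.37 = (2620/2900)^0.37 = 0.9631
d^0.75 = 10000^0.75 = 1000
v^0.46 = 15000^0.46 = 83.37
g^-0.2 = 1.62^-0.2 = 0.9080
D = 1.38 × 0.9631 × 1000 × 83.37 × 0.9080 = 1.006 × 10^5 m
   = 100.6 km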